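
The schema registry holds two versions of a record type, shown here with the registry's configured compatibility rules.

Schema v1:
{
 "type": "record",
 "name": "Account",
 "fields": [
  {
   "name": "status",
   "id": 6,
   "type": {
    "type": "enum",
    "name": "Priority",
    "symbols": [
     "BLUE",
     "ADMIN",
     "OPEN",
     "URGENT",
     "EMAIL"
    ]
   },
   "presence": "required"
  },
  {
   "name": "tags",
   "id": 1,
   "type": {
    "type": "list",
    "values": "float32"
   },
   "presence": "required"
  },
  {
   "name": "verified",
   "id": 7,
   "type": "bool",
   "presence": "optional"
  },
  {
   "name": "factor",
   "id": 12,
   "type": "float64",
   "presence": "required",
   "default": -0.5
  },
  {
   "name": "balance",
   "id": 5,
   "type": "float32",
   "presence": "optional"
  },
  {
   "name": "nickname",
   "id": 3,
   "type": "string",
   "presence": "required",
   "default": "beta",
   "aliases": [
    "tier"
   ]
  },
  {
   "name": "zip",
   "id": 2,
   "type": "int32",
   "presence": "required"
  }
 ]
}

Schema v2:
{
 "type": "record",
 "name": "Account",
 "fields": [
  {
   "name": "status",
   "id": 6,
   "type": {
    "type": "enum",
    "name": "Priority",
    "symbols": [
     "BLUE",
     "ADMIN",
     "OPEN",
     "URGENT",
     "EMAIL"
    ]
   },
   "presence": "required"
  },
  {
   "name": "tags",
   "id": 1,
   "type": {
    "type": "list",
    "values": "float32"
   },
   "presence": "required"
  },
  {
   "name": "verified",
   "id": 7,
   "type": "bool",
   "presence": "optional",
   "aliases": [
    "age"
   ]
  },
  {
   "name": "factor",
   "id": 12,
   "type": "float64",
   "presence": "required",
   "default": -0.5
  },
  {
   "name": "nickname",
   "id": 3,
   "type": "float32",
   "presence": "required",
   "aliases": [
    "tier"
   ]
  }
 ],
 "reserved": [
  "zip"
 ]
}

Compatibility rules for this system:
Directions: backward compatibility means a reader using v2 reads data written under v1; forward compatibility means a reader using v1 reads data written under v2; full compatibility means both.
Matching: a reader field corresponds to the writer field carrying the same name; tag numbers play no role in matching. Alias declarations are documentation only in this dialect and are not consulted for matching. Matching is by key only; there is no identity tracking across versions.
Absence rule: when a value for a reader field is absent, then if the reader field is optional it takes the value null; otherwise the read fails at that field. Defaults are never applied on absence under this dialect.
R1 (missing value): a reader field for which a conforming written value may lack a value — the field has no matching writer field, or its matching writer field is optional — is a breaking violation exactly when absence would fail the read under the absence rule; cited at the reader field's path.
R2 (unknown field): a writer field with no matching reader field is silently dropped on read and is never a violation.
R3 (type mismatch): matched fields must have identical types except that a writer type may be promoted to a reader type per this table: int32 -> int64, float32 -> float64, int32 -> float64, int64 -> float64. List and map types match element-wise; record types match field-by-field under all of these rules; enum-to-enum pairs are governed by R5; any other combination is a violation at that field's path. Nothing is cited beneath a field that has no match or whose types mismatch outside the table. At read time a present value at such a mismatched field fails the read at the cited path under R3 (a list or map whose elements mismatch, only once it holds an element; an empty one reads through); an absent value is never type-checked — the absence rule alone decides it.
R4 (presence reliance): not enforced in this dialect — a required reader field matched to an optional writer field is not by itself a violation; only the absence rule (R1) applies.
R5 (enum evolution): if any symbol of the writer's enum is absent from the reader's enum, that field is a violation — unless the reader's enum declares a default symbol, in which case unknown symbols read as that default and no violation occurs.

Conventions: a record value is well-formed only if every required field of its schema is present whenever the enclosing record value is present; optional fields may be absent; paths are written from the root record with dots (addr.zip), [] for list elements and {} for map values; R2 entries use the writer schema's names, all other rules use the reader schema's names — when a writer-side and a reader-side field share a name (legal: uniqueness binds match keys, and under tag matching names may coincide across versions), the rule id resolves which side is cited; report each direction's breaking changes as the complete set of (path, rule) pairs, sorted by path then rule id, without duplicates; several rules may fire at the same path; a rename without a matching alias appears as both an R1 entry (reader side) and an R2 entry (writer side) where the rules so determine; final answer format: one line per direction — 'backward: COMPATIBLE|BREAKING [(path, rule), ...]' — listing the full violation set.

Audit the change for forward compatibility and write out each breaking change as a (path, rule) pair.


forward: BREAKING [(nickname, R3), (zip, R1)]

in Account below, arrows point writer -> reader
forward on Account — v1 reading data written by v2:
  writer required, Priority -> Priority: reader status maps from writer status
  writer required, list<float32> -> list<float32>: reader tags maps from writer tags
  writer optional, bool -> bool: reader verified maps from writer verified
  writer required, float64 -> float64: reader factor maps from writer factor
  balance: no writer-side match
  writer required, float32 -> string: reader nickname maps from writer nickname
  zip: no writer-side match
  breaking: (nickname, R3)
  breaking: (zip, R1)
  forward on Account therefore BREAKING (2)
diffs on Account not affecting the asked answer:
  removed field balance from record Account -> triggers nothing under Account's printed rules — same verdict


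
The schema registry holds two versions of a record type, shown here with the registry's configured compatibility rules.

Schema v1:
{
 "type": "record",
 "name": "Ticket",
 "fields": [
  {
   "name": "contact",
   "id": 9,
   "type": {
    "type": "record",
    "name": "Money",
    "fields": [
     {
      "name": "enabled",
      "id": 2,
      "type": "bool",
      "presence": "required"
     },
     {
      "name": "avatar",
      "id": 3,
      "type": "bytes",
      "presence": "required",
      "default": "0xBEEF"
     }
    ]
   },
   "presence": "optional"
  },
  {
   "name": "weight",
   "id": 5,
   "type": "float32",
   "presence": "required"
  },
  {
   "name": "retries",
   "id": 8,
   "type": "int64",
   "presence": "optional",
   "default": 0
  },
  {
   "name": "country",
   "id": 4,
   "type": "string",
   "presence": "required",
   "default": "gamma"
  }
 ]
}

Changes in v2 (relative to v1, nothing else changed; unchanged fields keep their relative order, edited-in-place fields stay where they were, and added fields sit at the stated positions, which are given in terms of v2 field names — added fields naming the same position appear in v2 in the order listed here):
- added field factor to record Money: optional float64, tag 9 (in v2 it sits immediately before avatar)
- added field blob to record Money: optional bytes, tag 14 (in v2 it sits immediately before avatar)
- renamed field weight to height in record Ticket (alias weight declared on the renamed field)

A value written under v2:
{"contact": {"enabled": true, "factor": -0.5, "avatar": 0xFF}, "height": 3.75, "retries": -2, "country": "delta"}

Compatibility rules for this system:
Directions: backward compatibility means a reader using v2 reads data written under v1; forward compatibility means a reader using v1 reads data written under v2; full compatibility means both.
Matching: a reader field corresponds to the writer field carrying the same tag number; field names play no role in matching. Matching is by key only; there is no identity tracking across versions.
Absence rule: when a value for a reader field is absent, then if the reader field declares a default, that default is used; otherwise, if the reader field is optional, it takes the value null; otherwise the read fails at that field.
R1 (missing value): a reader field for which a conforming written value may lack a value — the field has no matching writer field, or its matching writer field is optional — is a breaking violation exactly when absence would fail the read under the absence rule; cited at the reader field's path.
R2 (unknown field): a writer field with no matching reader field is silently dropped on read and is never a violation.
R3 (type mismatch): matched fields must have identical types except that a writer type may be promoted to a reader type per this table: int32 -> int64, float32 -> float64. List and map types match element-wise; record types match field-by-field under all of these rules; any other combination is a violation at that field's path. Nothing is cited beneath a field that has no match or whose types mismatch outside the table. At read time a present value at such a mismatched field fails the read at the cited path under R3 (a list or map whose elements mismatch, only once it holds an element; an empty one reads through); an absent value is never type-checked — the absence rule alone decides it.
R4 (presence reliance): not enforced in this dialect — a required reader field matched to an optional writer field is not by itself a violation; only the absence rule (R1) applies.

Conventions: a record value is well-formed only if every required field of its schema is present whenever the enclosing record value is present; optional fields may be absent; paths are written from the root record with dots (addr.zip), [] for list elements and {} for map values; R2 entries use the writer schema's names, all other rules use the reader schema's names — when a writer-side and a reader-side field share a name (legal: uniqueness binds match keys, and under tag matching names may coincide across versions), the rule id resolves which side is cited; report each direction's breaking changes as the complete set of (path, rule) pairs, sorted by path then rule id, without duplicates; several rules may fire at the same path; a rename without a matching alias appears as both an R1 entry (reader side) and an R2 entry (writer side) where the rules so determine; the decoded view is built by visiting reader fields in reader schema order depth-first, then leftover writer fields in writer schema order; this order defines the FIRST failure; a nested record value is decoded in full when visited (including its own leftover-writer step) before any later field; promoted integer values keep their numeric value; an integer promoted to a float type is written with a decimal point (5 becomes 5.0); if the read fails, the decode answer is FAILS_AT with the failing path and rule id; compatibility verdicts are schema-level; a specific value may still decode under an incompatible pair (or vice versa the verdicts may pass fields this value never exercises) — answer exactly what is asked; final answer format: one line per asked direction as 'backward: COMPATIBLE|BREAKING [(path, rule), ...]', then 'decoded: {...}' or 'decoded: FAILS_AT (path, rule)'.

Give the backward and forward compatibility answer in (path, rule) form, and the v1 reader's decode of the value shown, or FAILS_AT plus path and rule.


backward: COMPATIBLE []; forward: COMPATIBLE []; decoded: {"contact": {"enabled": true, "avatar": 0xFF}, "weight": 3.75, "retries": -2, "country": "delta"}

each type pair in Ticket: writer, then reader
backward analysis of Ticket with v2 as reader and v1 as writer:
  Money -> Money, writer optional: contact aligns to contact
  float32 -> float32, writer required: height aligns to weight
  int64 -> int64, writer optional: retries aligns to retries
  string -> string, writer required: country aligns to country
  bool -> bool, writer required: contact.enabled aligns to contact.enabled
  contact.factor has no writer counterpart
  contact.blob has no writer counterpart
  bytes -> bytes, writer required: contact.avatar aligns to contact.avatar
  nothing fires on Ticket: backward is COMPATIBLE
forward analysis of Ticket with v1 as reader and v2 as writer:
  Money -> Money, writer optional: contact aligns to contact
  float32 -> float32, writer required: weight aligns to height
  int64 -> int64, writer optional: retries aligns to retries
  string -> string, writer required: country aligns to country
  bool -> bool, writer required: contact.enabled aligns to contact.enabled
  bytes -> bytes, writer required: contact.avatar aligns to contact.avatar
  contact.factor (writer side), unknown to reader
  contact.blob (writer side), unknown to reader
  nothing fires on Ticket: forward is COMPATIBLE
decode (reader v1):
  contact.enabled := true
  contact.avatar := 0xFF
  writer contact.factor: unmatched, discarded
  weight := 3.75 (from writer height)
  retries := -2
  country := "delta"
  => decoded: {"contact": {"enabled": true, "avatar": 0xFF}, "weight": 3.75, "retries": -2, "country": "delta"}


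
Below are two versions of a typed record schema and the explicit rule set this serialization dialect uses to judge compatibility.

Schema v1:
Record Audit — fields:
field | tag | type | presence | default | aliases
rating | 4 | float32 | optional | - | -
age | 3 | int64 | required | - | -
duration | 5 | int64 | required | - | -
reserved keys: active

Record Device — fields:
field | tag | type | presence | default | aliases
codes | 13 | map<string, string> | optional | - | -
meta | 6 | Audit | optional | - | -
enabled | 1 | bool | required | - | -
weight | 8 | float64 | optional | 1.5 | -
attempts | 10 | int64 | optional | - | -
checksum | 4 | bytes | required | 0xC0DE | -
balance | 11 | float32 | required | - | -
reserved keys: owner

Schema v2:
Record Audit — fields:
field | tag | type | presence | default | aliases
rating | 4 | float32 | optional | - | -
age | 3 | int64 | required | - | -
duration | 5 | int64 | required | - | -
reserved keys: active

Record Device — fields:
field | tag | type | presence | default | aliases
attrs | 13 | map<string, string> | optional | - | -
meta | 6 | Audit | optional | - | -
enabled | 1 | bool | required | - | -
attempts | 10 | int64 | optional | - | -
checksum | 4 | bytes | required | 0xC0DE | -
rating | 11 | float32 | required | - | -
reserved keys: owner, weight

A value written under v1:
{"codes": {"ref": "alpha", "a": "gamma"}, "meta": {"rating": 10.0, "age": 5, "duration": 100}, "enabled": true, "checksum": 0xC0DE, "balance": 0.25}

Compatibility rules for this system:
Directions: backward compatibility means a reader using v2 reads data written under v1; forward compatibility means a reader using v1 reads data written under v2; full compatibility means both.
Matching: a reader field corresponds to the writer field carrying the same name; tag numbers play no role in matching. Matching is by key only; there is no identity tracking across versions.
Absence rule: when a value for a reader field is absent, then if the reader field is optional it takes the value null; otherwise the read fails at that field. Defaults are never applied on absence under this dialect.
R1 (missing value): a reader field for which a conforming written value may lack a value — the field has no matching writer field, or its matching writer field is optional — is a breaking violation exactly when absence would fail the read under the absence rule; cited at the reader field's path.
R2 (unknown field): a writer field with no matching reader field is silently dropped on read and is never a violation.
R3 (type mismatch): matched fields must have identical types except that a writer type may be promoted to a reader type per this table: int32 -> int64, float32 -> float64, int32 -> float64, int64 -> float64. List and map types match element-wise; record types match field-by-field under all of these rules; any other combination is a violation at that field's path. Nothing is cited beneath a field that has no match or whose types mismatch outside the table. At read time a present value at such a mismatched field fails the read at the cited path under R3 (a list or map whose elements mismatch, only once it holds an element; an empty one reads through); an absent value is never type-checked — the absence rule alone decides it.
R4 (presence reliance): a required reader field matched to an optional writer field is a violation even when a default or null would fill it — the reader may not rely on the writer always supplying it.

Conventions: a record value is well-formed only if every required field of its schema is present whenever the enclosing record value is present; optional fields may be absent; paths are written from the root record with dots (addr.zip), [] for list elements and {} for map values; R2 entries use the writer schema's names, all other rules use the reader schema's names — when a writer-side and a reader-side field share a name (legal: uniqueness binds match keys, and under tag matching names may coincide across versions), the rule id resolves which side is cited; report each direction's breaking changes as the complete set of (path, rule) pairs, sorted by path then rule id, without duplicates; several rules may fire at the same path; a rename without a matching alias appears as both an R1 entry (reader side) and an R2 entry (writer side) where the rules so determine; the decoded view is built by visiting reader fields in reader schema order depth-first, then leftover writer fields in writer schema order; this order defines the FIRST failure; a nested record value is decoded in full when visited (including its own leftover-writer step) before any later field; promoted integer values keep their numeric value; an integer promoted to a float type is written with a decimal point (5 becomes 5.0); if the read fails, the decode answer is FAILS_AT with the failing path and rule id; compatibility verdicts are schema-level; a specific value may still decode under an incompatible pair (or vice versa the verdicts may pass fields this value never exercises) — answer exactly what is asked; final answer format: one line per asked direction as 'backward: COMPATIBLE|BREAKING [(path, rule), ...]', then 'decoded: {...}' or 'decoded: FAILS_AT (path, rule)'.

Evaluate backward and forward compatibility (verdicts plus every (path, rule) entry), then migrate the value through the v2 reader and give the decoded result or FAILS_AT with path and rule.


backward: BREAKING [(rating, R1)]; forward: BREAKING [(balance, R1)]; decoded: FAILS_AT (rating, R1)

each type pair in Device: writer, then reader
backward analysis of Device with v2 as reader and v1 as writer:
  no writer field matches reader attrs
  writer optional, Audit -> Audit: reader meta maps from writer meta
  writer required, bool -> bool: reader enabled maps from writer enabled
  writer optional, int64 -> int64: reader attempts maps from writer attempts
  writer required, bytes -> bytes: reader checksum maps from writer checksum
  no writer field matches reader rating
  codes (writer side), unknown to reader
  weight (writer side), unknown to reader
  balance (writer side), unknown to reader
  writer optional, float32 -> float32: reader meta.rating maps from writer meta.rating
  writer required, int64 -> int64: reader meta.age maps from writer meta.age
  writer required, int64 -> int64: reader meta.duration maps from writer meta.duration
  rule R1 violated at rating
  => backward verdict for Device: BREAKING, 1 violation(s)
forward analysis of Device with v1 as reader and v2 as writer:
  no writer field matches reader codes
  writer optional, Audit -> Audit: reader meta maps from writer meta
  writer required, bool -> bool: reader enabled maps from writer enabled
  no writer field matches reader weight
  writer optional, int64 -> int64: reader attempts maps from writer attempts
  writer required, bytes -> bytes: reader checksum maps from writer checksum
  no writer field matches reader balance
  attrs (writer side), unknown to reader
  rating (writer side), unknown to reader
  writer optional, float32 -> float32: reader meta.rating maps from writer meta.rating
  writer required, int64 -> int64: reader meta.age maps from writer meta.age
  writer required, int64 -> int64: reader meta.duration maps from writer meta.duration
  rule R1 violated at balance
  => forward verdict for Device: BREAKING, 1 violation(s)
decode walk for Device under reader schema v2:
  attrs := null (not supplied -> null)
  meta.rating := 10.0
  meta.age := 5
  meta.duration := 100
  enabled := true
  attempts := null (not supplied -> null)
  checksum := 0xC0DE
  read fails at rating under R1 (no fill)
  => FAILS_AT (rating, R1)


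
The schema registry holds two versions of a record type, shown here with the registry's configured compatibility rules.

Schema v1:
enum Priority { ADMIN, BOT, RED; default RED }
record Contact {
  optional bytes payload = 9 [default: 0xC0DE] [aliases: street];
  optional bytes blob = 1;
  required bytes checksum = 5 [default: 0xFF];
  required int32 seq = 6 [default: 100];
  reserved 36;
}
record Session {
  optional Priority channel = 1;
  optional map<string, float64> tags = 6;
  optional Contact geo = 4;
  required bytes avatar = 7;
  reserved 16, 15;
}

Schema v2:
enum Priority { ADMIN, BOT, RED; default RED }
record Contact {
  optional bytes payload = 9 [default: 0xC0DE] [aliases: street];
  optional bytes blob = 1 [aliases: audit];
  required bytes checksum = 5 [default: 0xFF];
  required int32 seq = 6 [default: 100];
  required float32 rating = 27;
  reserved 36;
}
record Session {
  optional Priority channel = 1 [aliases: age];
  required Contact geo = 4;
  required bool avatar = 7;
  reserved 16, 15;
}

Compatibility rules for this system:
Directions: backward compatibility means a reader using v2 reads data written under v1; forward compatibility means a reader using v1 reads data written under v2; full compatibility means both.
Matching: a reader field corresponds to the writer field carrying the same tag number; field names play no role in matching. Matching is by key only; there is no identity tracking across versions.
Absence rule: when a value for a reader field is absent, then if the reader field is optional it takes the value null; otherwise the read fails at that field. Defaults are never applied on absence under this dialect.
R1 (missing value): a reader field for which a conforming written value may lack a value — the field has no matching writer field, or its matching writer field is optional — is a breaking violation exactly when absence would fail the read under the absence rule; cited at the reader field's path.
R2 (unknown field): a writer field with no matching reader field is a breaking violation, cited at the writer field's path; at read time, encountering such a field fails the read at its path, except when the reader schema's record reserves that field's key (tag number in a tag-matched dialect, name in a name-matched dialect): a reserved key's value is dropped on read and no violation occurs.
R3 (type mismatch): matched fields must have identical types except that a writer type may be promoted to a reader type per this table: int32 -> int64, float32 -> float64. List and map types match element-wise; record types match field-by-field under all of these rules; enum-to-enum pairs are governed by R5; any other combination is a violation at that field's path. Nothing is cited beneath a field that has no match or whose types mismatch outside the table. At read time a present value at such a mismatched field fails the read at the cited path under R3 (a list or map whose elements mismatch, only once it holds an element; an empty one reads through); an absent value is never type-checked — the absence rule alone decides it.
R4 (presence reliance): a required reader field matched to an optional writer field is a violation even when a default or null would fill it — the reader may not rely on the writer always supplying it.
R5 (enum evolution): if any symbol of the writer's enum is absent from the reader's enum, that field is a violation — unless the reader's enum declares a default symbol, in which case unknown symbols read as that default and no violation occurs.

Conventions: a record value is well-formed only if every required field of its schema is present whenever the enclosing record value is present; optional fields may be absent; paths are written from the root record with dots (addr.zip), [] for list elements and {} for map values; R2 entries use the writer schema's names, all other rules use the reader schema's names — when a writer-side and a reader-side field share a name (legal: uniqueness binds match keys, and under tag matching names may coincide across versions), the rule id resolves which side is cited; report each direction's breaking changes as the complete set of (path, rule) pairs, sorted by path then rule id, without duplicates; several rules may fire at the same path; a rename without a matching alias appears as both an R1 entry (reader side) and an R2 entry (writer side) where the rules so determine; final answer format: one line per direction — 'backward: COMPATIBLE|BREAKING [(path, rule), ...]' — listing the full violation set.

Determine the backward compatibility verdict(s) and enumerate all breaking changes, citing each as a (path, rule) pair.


backward: BREAKING [(avatar, R3), (geo, R1), (geo, R4), (geo.rating, R1), (tags, R2)]

each type pair in Session: writer, then reader
checking backward for Session: reader v2 against writer v1:
  writer optional, Priority -> Priority: reader channel maps from writer channel
  writer optional, Contact -> Contact: reader geo maps from writer geo
  writer required, bytes -> bool: reader avatar maps from writer avatar
  writer tags: unknown to reader
  writer optional, bytes -> bytes: reader geo.payload maps from writer geo.payload
  writer optional, bytes -> bytes: reader geo.blob maps from writer geo.blob
  writer required, bytes -> bytes: reader geo.checksum maps from writer geo.checksum
  writer required, int32 -> int32: reader geo.seq maps from writer geo.seq
  geo.rating: no writer-side match
  R3 fires at avatar
  R1 fires at geo
  R4 fires at geo
  R1 fires at geo.rating
  R2 fires at tags
  => backward verdict for Session: BREAKING, 5 violation(s)


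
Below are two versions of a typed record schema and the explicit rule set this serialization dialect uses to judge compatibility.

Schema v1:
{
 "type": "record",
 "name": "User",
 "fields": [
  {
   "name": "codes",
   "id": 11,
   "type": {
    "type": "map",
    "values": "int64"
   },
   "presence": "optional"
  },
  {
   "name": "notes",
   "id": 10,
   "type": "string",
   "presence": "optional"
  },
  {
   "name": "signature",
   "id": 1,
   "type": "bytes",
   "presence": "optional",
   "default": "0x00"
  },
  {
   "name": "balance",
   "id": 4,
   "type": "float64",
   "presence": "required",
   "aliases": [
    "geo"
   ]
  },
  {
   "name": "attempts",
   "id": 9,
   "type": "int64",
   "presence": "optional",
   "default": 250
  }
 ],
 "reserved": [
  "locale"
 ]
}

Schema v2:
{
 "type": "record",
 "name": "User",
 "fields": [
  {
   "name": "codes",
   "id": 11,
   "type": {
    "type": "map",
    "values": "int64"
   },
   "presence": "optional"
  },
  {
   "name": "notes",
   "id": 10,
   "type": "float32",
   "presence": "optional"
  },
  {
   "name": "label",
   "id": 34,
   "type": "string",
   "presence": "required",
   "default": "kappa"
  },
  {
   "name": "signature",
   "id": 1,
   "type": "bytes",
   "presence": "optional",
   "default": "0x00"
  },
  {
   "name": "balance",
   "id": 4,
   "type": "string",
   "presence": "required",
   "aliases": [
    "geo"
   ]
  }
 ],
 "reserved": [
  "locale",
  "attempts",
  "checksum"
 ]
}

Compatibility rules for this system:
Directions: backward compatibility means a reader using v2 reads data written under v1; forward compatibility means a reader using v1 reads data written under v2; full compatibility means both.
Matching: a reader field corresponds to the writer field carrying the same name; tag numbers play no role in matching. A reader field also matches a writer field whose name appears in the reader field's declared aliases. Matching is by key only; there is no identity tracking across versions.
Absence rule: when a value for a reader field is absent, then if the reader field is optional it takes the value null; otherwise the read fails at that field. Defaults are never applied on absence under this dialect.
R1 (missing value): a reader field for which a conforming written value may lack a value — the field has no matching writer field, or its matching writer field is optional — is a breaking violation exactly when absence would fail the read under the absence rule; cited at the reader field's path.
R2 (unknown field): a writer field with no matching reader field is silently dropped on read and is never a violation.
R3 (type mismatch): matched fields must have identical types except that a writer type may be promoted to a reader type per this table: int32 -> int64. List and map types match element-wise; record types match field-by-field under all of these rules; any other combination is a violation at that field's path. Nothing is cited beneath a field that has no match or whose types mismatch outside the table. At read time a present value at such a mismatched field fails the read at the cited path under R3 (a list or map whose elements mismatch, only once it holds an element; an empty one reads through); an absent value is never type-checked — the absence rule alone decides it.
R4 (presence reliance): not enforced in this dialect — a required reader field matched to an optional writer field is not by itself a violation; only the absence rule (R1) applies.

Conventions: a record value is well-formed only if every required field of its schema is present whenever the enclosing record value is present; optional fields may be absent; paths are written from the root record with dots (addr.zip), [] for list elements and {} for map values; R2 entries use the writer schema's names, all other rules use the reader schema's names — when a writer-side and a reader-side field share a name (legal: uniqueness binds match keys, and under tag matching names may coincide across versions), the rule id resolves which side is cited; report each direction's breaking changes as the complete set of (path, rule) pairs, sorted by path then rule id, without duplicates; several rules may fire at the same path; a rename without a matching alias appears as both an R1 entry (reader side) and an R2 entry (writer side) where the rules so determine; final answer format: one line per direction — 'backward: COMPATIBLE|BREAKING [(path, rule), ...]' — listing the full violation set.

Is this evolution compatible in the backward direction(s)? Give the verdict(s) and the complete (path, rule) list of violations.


backward: BREAKING [(balance, R3), (label, R1), (notes, R3)]

the writer's type comes first in each User pair
backward for User (reader v2, writer v1):
  writer optional, map<string, int64> -> map<string, int64>: reader codes maps from writer codes
  writer optional, string -> float32: reader notes maps from writer notes
  no writer field matches reader label
  writer optional, bytes -> bytes: reader signature maps from writer signature
  writer required, float64 -> string: reader balance maps from writer balance
  writer field attempts has no reader counterpart
  violation R3 at balance
  violation R1 at label
  violation R3 at notes
  backward on User therefore BREAKING (3)
the rest of the User diff is inert for this question:
  removed field attempts from record User (its key "attempts" joins the reserved list) -> fires no rule on User, leaving the asked answer as it is


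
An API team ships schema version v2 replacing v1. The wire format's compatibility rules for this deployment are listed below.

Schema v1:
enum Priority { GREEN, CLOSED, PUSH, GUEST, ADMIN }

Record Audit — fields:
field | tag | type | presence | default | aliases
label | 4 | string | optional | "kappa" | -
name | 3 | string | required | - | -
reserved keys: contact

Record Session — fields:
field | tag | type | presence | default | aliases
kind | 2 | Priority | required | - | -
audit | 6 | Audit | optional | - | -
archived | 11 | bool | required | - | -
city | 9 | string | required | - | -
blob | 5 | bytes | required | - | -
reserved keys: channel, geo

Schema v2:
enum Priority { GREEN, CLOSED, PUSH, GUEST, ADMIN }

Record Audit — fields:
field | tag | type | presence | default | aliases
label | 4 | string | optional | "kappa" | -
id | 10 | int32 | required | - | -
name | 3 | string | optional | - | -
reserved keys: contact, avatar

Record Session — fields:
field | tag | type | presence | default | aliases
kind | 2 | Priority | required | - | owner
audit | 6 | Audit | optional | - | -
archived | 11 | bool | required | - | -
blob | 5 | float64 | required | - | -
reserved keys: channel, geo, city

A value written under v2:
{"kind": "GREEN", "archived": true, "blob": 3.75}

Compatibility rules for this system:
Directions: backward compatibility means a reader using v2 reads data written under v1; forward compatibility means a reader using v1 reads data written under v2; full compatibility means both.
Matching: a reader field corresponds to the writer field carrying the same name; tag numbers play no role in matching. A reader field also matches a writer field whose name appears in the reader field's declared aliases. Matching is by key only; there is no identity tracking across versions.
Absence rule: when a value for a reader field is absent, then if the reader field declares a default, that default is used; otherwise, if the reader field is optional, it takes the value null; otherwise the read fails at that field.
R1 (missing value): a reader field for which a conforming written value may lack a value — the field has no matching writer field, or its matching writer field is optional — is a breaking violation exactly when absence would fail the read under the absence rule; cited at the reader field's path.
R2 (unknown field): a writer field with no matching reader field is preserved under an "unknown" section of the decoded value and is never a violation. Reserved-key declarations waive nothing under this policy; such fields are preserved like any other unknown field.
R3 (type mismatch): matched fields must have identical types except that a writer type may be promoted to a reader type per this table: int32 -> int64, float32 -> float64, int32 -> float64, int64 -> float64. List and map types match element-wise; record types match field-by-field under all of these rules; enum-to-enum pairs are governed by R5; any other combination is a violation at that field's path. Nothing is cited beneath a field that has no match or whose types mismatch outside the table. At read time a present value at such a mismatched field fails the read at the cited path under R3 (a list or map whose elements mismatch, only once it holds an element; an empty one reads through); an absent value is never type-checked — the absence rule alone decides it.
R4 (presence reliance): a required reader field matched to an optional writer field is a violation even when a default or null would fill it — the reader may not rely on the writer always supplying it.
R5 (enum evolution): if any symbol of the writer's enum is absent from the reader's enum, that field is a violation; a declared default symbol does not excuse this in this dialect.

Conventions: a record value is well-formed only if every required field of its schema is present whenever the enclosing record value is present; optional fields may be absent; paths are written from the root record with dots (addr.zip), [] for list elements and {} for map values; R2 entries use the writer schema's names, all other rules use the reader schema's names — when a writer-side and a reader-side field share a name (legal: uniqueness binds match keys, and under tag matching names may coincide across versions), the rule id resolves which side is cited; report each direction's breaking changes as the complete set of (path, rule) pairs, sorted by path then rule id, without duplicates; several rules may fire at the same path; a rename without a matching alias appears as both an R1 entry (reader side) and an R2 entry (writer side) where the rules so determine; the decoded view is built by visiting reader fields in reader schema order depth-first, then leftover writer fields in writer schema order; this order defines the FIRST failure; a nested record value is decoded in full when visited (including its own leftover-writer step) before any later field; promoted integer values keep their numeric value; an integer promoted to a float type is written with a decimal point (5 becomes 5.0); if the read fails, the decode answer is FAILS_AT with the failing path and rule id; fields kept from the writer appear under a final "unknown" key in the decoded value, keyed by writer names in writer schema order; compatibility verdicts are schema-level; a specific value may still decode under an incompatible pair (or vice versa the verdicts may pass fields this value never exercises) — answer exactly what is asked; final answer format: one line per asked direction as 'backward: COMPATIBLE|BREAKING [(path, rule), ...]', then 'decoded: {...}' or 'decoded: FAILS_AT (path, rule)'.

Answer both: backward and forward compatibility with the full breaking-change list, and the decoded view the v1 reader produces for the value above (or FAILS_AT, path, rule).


in Session below, arrows point writer -> reader
backward on Session — v2 reading data written by v1:
  kind: Priority -> Priority, writer required; from kind
  audit: Audit -> Audit, writer optional; from audit
  archived: bool -> bool, writer required; from archived
  blob: bytes -> float64, writer required; from blob
  leftover writer field: city
  audit.label: string -> string, writer optional; from audit.label
  audit.id: no writer match
  audit.name: string -> string, writer required; from audit.name
  rule R1 violated at audit.id
  rule R3 violated at blob
  => 2 violation(s): backward is BREAKING for Session
forward on Session — v1 reading data written by v2:
  kind: Priority -> Priority, writer required; from kind
  audit: Audit -> Audit, writer optional; from audit
  archived: bool -> bool, writer required; from archived
  city: no writer match
  blob: float64 -> bytes, writer required; from blob
  audit.label: string -> string, writer optional; from audit.label
  audit.name: string -> string, writer optional; from audit.name
  leftover writer field: audit.id
  rule R1 violated at audit.name
  rule R4 violated at audit.name
  rule R3 violated at blob
  rule R1 violated at city
  => 4 violation(s): forward is BREAKING for Session
decode walk for Session under reader schema v1:
  kind := "GREEN"
  audit := null (missing; optional => null)
  archived := true
  read fails at city under R1 (no fill)
  => FAILS_AT (city, R1)

backward: BREAKING [(audit.id, R1), (blob, R3)]; forward: BREAKING [(audit.name, R1), (audit.name, R4), (blob, R3), (city, R1)]; decoded: FAILS_AT (city, R1)


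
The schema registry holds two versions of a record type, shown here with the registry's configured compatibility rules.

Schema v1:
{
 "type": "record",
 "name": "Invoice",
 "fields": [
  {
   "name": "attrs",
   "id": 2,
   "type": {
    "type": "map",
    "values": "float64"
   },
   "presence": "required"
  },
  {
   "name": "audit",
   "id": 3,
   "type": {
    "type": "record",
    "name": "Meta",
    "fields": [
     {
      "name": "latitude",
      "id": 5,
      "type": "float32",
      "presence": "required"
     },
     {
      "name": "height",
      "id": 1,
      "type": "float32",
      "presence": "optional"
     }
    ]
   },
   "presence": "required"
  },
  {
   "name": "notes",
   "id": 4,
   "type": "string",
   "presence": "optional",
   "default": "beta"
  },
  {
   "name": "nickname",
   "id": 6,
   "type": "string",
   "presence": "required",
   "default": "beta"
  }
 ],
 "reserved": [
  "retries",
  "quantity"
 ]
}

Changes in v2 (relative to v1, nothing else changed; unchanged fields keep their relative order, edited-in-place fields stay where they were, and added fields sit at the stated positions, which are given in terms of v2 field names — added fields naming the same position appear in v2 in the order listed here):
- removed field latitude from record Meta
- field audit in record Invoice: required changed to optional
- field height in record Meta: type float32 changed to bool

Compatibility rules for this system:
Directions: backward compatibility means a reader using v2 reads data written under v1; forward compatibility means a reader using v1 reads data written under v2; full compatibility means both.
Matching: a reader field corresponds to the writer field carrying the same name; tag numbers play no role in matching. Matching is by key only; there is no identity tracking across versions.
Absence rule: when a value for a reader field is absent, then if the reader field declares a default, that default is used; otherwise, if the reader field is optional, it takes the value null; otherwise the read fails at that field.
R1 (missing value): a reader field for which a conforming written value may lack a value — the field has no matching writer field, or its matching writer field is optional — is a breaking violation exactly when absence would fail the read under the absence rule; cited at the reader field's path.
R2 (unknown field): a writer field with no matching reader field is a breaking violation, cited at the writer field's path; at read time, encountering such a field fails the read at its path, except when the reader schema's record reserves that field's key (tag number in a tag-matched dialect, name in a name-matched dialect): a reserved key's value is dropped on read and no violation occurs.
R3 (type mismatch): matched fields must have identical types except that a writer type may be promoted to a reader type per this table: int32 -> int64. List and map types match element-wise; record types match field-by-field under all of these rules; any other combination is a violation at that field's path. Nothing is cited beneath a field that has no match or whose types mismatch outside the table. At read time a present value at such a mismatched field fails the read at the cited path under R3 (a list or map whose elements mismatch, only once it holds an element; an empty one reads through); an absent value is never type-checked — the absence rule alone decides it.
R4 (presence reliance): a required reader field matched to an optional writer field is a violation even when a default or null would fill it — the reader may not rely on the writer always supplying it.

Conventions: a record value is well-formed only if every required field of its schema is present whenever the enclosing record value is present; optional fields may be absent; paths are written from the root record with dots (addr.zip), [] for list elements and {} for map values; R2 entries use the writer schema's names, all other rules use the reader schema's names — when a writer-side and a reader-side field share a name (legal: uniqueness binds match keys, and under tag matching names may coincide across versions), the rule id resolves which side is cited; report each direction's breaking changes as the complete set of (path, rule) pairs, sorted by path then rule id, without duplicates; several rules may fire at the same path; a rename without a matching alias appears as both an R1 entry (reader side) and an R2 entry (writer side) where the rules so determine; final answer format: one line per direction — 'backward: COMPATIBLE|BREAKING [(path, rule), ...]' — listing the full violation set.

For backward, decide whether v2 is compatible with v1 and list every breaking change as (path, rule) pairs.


arrows below run writer -> reader for Invoice
checking backward for Invoice: reader v2 against writer v1:
  map<string, float64> -> map<string, float64>, writer required: attrs aligns to attrs
  Meta -> Meta, writer required: audit aligns to audit
  string -> string, writer optional: notes aligns to notes
  string -> string, writer required: nickname aligns to nickname
  float32 -> bool, writer optional: audit.height aligns to audit.height
  audit.latitude (writer side), unknown to reader
  R3 fires at audit.height
  R2 fires at audit.latitude
  => backward verdict for Invoice: BREAKING, 2 violation(s)
remaining Invoice differences; none change what is asked:
  field audit in record Invoice: required changed to optional -> matters only for Invoice's forward compatibility — outside the asked direction

backward: BREAKING [(audit.height, R3), (audit.latitude, R2)]
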